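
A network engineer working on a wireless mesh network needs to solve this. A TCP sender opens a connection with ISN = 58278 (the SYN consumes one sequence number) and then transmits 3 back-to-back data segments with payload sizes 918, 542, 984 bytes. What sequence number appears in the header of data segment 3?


The SYN occupies sequence number ISN = 58278, so the first data byte is ISN + 1 = 58279.
SEQ of data segment i = (ISN + 1) + sum of payload sizes of segments 1..i-1.
Segment 1: SEQ = 58279, payload = 918 bytes
Segment 2: SEQ = 59197, payload = 542 bytes
Segment 3: SEQ = 59739, payload = 984 bytes
SEQ of segment 3 = 58279 + 918 + 542 = 59739

59739


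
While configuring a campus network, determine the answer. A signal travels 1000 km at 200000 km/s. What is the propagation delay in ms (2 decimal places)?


Given: distance = 1000 km, speed = 200000 km/s
Delay = distance / speed = 1000 / 200000 seconds
Delay in ms = 1000 * 1000 / 200000
Delay = 5.0000 ms
Rounded to 2 dp = 5.00 ms

5.00


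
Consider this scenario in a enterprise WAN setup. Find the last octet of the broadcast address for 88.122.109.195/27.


Given: IP = 88.122.109.195, prefix = /27
Host bits = 32 - 27 = 5
Network last octet = 195 AND mask = 192
Host part size = 2^5 - 1 = 31
Broadcast last octet = 192 OR 31 = 223

223


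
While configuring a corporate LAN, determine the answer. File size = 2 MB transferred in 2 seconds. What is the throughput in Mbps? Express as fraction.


Given: file = 2 MB, time = 2 s
File in Mb = 2 * 8 = 16 Mb
Throughput = 16 / 2 Mbps
Throughput = 8 Mbps

8


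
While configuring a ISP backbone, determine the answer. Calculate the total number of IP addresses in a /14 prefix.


Given: CIDR prefix /14
Host bits = 32 - 14 = 18
Total addresses = 2^18 = 262144

262144


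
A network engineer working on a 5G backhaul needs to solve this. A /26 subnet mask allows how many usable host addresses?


Given: subnet mask /26
Host bits = 32 - 26 = 6
Total addresses = 2^6 = 64
Usable hosts = 64 - 2 (network + broadcast) = 62

62


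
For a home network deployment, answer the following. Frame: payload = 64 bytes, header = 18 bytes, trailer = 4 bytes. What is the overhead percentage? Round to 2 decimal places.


Given: payload = 64 B, header = 18 B, trailer = 4 B
Overhead bytes = header + trailer = 18 + 4 = 22
Total frame = payload + overhead = 64 + 22 = 86
Overhead % = 22 / 86 * 100 = 25.5814% -> 25.58% (2 dp)

25.58


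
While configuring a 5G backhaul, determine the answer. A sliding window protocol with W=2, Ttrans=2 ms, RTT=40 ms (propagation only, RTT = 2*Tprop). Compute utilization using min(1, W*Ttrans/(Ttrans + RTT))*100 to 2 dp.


Given: W = 2, Ttrans = 2 ms, RTT = 40 ms (= 2 * Tprop, Tprop = 20 ms)
Cycle time = Ttrans + RTT = 2 + 40 = 42 ms (first packet sent until its ACK returns)
W * Ttrans = 2 * 2 = 4 ms of sending per cycle
W * Ttrans / (Ttrans + RTT) = 4 / 42 = 0.095238
U = min(1, 0.095238) = 0.095238
U% = 9.52%

9.52


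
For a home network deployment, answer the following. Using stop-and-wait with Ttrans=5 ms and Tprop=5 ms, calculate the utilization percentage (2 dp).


Given: Ttrans = 5 ms, Tprop = 5 ms
RTT = 2 * Tprop = 2 * 5 = 10 ms
U = Ttrans / (Ttrans + RTT)
U = 5 / (5 + 10)
U = 5 / 15 = 0.333333
U% = 33.33%

33.33


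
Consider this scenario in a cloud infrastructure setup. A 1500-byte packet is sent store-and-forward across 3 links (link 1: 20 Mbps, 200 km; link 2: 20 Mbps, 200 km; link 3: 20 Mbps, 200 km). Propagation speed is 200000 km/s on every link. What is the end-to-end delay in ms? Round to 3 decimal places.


Packet = 1500 bytes = 12000 bits. Store-and-forward: sum (t_trans + t_prop) per link.
Link 1: t_trans = 12000/(20*10^6) s = 0.6000 ms; t_prop = 200/200000 s = 1.0000 ms; subtotal = 1.6000 ms
Link 2: t_trans = 12000/(20*10^6) s = 0.6000 ms; t_prop = 200/200000 s = 1.0000 ms; subtotal = 1.6000 ms
Link 3: t_trans = 12000/(20*10^6) s = 0.6000 ms; t_prop = 200/200000 s = 1.0000 ms; subtotal = 1.6000 ms
End-to-end = 1.6000 + 1.6000 + 1.6000 = 4.8000 ms -> 4.800 ms (3 dp)

4.800


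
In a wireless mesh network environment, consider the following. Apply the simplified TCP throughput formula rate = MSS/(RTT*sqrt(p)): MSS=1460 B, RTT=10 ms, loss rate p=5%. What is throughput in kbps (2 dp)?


Given: MSS = 1460 bytes, RTT = 10 ms, loss = 5%
RTT in seconds = 10 / 1000 = 0.01
Loss rate = 5% = 0.05
sqrt(loss) = sqrt(0.05) = 0.223606797750
Throughput (bytes/s) = 1460 / (0.01 * 0.223606797750) = 652931.8494
Throughput (kbps) = 652931.8494 * 8 / 1000 = 5223.454795 -> 5223.45 kbps (2 dp)

5223.45


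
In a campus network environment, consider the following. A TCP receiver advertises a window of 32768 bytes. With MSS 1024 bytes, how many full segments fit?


Given: RWND = 32768 bytes, MSS = 1024 bytes
Full segments = floor(RWND / MSS)
Full segments = floor(32768 / 1024)
Full segments = floor(32.0) = 32

32


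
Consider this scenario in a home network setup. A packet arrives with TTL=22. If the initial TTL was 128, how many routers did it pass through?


Given: initial TTL = 128, received TTL = 22
Hops = initial TTL - received TTL
Hops = 128 - 22 = 106

106


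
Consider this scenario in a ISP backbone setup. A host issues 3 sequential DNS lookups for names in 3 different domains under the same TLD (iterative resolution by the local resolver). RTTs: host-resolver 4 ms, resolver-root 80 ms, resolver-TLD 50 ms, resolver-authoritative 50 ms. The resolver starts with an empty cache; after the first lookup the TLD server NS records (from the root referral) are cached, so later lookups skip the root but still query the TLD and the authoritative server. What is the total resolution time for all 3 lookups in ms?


Lookup 1 (cold cache): local + root + TLD + auth = 4 + 80 + 50 + 50 = 184 ms
Lookups 2..3 (TLD NS cached -> skip root; new domain -> still ask TLD and auth): local + TLD + auth = 4 + 50 + 50 = 104 ms each
Remaining 2 lookups: 2 * 104 = 208 ms
Total = 184 + 208 = 392 ms

392


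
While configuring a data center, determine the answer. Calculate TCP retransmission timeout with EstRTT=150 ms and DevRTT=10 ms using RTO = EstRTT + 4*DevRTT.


Given: EstRTT = 150 ms, DevRTT = 10 ms
Timeout = EstRTT + 4 * DevRTT
4 * DevRTT = 4 * 10 = 40
Timeout = 150 + 40 = 190 ms

190


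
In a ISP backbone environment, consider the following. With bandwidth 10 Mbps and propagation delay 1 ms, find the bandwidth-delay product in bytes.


Given: bandwidth = 10 Mbps, delay = 1 ms
BDP in bits = 10 * 10^6 * 1 / 1000
BDP in bits = 10000
BDP in bytes = 10000 / 8 = 1250

1250


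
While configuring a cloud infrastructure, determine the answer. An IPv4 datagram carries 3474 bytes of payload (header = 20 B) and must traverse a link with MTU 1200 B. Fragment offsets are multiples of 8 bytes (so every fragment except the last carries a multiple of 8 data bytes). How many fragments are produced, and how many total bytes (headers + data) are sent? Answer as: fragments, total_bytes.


Max data per non-final fragment = floor((MTU - header)/8)*8 = floor((1200 - 20)/8)*8 = floor(1180/8)*8 = 1176 B
Final fragment needs no 8-byte alignment: it can carry up to MTU - header = 1180 B
Non-final fragments needed = ceil((payload - 1180) / 1176) = ceil(2294/1176) = ceil(1.9507) = 2
Number of fragments = 2 + 1 = 3
Fragment sizes (data): 2 * 1176 B + 1122 B (last, 1122 <= 1180 OK)
Total bytes sent = payload + n_frags * header = 3474 + 3*20 = 3474 + 60 = 3534 B

3, 3534


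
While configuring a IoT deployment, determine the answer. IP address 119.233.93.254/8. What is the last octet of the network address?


Given: IP = 119.233.93.254, prefix = /8
Subnet mask = 255.0.0.0
Last octet of IP: 254
Last octet of mask: 0
Network last octet = 254 AND 0 = 0

0


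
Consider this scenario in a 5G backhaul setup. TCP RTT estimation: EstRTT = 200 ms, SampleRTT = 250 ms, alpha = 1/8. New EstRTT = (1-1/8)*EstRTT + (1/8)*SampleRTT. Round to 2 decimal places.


Given: EstRTT = 200 ms, SampleRTT = 250 ms, alpha = 1/8
New EstRTT = (1 - alpha) * EstRTT + alpha * SampleRTT
(7/8) * 200 = 175
(1/8) * 250 = 31.25
New EstRTT = 175 + 31.25 = 206.25 ms -> 206.25 ms (2 dp)

206.25


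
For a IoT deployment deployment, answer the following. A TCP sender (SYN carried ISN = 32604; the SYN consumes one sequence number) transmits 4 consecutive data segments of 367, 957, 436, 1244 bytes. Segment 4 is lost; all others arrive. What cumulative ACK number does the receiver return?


SYN uses sequence number 32604; first data byte = ISN + 1 = 32605.
Segment 1: SEQ = 32605, len = 367 B, covers [32605, 32971]
Segment 2: SEQ = 32972, len = 957 B, covers [32972, 33928]
Segment 3: SEQ = 33929, len = 436 B, covers [33929, 34364]
Segment 4: SEQ = 34365, len = 1244 B, covers [34365, 35608] [LOST]
In-order data received: bytes [32605, 34364] (segments 1..3).
Segment 4 missing -> gap begins at byte 34365.
Cumulative ACK = next expected in-order byte = 32605 + 367 + 957 + 436 = 34365

34365


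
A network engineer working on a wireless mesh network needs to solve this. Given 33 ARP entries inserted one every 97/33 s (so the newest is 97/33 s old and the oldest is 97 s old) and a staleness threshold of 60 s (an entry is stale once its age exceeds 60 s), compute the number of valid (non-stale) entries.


Ages are k * 97/33 s for k = 1..33 (spacing = 2.9394 s).
Entry k is valid iff k * 97/33 <= 60 iff k <= 33 * 60 / 97 = 20.4124
n_valid = floor(20.4124) = 20
(n_stale = 33 - 20 = 13)

20


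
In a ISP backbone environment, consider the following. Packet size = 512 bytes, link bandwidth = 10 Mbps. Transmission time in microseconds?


Given: packet = 512 bytes, bandwidth = 10 Mbps
Packet in bits = 512 * 8 = 4096 bits
Bandwidth = 10 * 10^6 = 10000000 bps
Time = 4096 / 10000000 seconds
Time in us = 4096 * 10^6 / 10000000 = 409.6

409.6


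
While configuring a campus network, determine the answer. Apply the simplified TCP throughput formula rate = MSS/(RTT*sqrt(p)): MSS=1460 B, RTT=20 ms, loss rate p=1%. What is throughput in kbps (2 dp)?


Given: MSS = 1460 bytes, RTT = 20 ms, loss = 1%
RTT in seconds = 20 / 1000 = 0.02
Loss rate = 1% = 0.01
sqrt(loss) = sqrt(0.01) = 0.1
Throughput (bytes/s) = 1460 / (0.02 * 0.1) = 730000.0000
Throughput (kbps) = 730000.0000 * 8 / 1000 = 5840.000000 -> 5840.00 kbps (2 dp)

5840.00


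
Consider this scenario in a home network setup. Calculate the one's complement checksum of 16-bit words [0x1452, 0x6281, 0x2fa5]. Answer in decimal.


Given words: [0x1452, 0x6281, 0x2fa5]
Step 1: Sum all words
Raw sum = 5202 + 25217 + 12197 = 42616
One's complement = ~42616 & 0xFFFF = 22919

22919


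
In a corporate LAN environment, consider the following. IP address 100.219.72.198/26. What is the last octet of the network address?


Given: IP = 100.219.72.198, prefix = /26
Subnet mask = 255.255.255.192
Last octet of IP: 198
Last octet of mask: 192
Network last octet = 198 AND 192 = 192

192


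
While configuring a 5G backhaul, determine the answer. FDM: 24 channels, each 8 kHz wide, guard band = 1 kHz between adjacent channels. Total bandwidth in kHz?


Given: 24 channels, 8 kHz each, guard = 1 kHz
Channel bandwidth = 24 * 8 = 192 kHz
Guard bands = 23 gaps * 1 kHz = 23 kHz
Total = 192 + 23 = 215 kHz

215


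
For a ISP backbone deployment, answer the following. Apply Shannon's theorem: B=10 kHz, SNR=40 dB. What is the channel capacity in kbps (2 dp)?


Given: B = 10 kHz, SNR = 40 dB
SNR linear = 10^(40/10) = 10000
1 + SNR = 10001
log2(10001) = 13.2878566418
C = 10 * 1000 * 13.2878566418 = 132878.5664 bps
C = 132.878566 kbps -> 132.88 kbps (2 dp)

132.88


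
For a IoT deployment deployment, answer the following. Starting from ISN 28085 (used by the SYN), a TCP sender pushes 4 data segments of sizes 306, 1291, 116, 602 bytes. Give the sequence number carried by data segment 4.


The SYN occupies sequence number ISN = 28085, so the first data byte is ISN + 1 = 28086.
SEQ of data segment i = (ISN + 1) + sum of payload sizes of segments 1..i-1.
Segment 1: SEQ = 28086, payload = 306 bytes
Segment 2: SEQ = 28392, payload = 1291 bytes
Segment 3: SEQ = 29683, payload = 116 bytes
Segment 4: SEQ = 29799, payload = 602 bytes
SEQ of segment 4 = 28086 + 306 + 1291 + 116 = 29799

29799


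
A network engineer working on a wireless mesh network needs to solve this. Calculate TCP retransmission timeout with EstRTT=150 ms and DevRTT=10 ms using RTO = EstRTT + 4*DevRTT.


Given: EstRTT = 150 ms, DevRTT = 10 ms
Timeout = EstRTT + 4 * DevRTT
4 * DevRTT = 4 * 10 = 40
Timeout = 150 + 40 = 190 ms

190


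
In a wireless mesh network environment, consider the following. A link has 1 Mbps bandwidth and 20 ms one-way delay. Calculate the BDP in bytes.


Given: bandwidth = 1 Mbps, delay = 20 ms
BDP in bits = 1 * 10^6 * 20 / 1000
BDP in bits = 20000
BDP in bytes = 20000 / 8 = 2500

2500


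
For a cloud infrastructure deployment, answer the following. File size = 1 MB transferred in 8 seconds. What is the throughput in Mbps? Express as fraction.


Given: file = 1 MB, time = 8 s
File in Mb = 1 * 8 = 8 Mb
Throughput = 8 / 8 Mbps
Throughput = 1 Mbps

1


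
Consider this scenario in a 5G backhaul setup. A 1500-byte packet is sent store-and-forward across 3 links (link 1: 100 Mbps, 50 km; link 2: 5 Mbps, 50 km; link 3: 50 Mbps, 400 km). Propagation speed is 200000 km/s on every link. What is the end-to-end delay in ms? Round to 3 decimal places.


Packet = 1500 bytes = 12000 bits. Store-and-forward: sum (t_trans + t_prop) per link.
Link 1: t_trans = 12000/(100*10^6) s = 0.1200 ms; t_prop = 50/200000 s = 0.2500 ms; subtotal = 0.3700 ms
Link 2: t_trans = 12000/(5*10^6) s = 2.4000 ms; t_prop = 50/200000 s = 0.2500 ms; subtotal = 2.6500 ms
Link 3: t_trans = 12000/(50*10^6) s = 0.2400 ms; t_prop = 400/200000 s = 2.0000 ms; subtotal = 2.2400 ms
End-to-end = 0.3700 + 2.6500 + 2.2400 = 5.2600 ms -> 5.260 ms (3 dp)

5.260


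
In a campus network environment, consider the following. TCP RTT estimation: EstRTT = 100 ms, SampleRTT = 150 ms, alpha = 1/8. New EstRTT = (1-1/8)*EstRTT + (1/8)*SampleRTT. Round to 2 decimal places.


Given: EstRTT = 100 ms, SampleRTT = 150 ms, alpha = 1/8
New EstRTT = (1 - alpha) * EstRTT + alpha * SampleRTT
(7/8) * 100 = 87.5
(1/8) * 150 = 18.75
New EstRTT = 87.5 + 18.75 = 106.25 ms -> 106.25 ms (2 dp)

106.25


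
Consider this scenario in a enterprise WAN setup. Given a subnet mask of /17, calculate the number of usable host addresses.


Given: subnet mask /17
Host bits = 32 - 17 = 15
Total addresses = 2^15 = 32768
Usable hosts = 32768 - 2 (network + broadcast) = 32766

32766


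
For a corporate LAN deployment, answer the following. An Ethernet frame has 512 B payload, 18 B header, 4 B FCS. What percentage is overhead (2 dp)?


Given: payload = 512 B, header = 18 B, trailer = 4 B
Overhead bytes = header + trailer = 18 + 4 = 22
Total frame = payload + overhead = 512 + 22 = 534
Overhead % = 22 / 534 * 100 = 4.1199% -> 4.12% (2 dp)

4.12


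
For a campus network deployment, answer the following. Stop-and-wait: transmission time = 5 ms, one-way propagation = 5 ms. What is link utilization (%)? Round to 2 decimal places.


Given: Ttrans = 5 ms, Tprop = 5 ms
RTT = 2 * Tprop = 2 * 5 = 10 ms
U = Ttrans / (Ttrans + RTT)
U = 5 / (5 + 10)
U = 5 / 15 = 0.333333
U% = 33.33%

33.33


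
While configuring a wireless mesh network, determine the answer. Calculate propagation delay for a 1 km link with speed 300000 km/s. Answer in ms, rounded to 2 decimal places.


Given: distance = 1 km, speed = 300000 km/s
Delay = distance / speed = 1 / 300000 seconds
Delay in ms = 1 * 1000 / 300000
Delay = 0.0033 ms
Rounded to 2 dp = 0.00 ms

0.00


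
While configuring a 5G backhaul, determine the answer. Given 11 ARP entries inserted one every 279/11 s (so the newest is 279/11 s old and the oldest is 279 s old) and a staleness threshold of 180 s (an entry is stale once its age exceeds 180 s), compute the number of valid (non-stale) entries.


Ages are k * 279/11 s for k = 1..11 (spacing = 25.3636 s).
Entry k is valid iff k * 279/11 <= 180 iff k <= 11 * 180 / 279 = 7.0968
n_valid = floor(7.0968) = 7
(n_stale = 11 - 7 = 4)

7


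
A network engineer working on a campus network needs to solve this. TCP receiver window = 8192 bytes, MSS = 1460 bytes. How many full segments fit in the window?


Given: RWND = 8192 bytes, MSS = 1460 bytes
Full segments = floor(RWND / MSS)
Full segments = floor(8192 / 1460)
Full segments = floor(5.611) = 5

5


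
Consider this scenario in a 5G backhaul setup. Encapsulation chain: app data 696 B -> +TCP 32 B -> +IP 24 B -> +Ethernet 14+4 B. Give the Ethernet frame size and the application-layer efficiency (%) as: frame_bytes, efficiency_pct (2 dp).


TCP segment = 696 + 32 = 728 B
IP packet = 728 + 24 = 752 B
Ethernet frame = 752 + 14 + 4 = 770 B
Efficiency = app / frame = 696 / 770 = 0.903896 = 90.3896% -> 90.39% (2 dp)

770, 90.39


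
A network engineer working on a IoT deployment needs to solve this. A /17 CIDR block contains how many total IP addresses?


Given: CIDR prefix /17
Host bits = 32 - 17 = 15
Total addresses = 2^15 = 32768

32768


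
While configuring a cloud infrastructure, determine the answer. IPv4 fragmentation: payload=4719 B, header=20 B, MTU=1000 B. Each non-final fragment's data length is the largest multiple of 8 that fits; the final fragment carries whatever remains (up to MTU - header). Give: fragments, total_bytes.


Max data per non-final fragment = floor((MTU - header)/8)*8 = floor((1000 - 20)/8)*8 = floor(980/8)*8 = 976 B
Final fragment needs no 8-byte alignment: it can carry up to MTU - header = 980 B
Non-final fragments needed = ceil((payload - 980) / 976) = ceil(3739/976) = ceil(3.8309) = 4
Number of fragments = 4 + 1 = 5
Fragment sizes (data): 4 * 976 B + 815 B (last, 815 <= 980 OK)
Total bytes sent = payload + n_frags * header = 4719 + 5*20 = 4719 + 100 = 4819 B

5, 4819


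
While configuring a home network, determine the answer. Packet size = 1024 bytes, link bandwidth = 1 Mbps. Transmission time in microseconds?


Given: packet = 1024 bytes, bandwidth = 1 Mbps
Packet in bits = 1024 * 8 = 8192 bits
Bandwidth = 1 * 10^6 = 1000000 bps
Time = 8192 / 1000000 seconds
Time in us = 8192 * 10^6 / 1000000 = 8192

8192


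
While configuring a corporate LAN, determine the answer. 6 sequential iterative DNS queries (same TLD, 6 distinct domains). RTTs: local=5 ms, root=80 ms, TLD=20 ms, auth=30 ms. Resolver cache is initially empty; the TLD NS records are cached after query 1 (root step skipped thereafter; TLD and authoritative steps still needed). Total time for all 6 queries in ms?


Lookup 1 (cold cache): local + root + TLD + auth = 5 + 80 + 20 + 30 = 135 ms
Lookups 2..6 (TLD NS cached -> skip root; new domain -> still ask TLD and auth): local + TLD + auth = 5 + 20 + 30 = 55 ms each
Remaining 5 lookups: 5 * 55 = 275 ms
Total = 135 + 275 = 410 ms

410


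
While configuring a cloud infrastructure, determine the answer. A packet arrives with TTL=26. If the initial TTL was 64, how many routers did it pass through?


Given: initial TTL = 64, received TTL = 26
Hops = initial TTL - received TTL
Hops = 64 - 26 = 38

38


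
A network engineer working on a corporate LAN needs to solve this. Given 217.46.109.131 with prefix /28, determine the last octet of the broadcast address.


Given: IP = 217.46.109.131, prefix = /28
Host bits = 32 - 28 = 4
Network last octet = 131 AND mask = 128
Host part size = 2^4 - 1 = 15
Broadcast last octet = 128 OR 15 = 143

143


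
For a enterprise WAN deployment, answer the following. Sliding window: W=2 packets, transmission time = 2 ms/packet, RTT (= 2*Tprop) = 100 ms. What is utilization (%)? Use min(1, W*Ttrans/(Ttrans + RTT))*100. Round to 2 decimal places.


Given: W = 2, Ttrans = 2 ms, RTT = 100 ms (= 2 * Tprop, Tprop = 50 ms)
Cycle time = Ttrans + RTT = 2 + 100 = 102 ms (first packet sent until its ACK returns)
W * Ttrans = 2 * 2 = 4 ms of sending per cycle
W * Ttrans / (Ttrans + RTT) = 4 / 102 = 0.039216
U = min(1, 0.039216) = 0.039216
U% = 3.92%

3.92


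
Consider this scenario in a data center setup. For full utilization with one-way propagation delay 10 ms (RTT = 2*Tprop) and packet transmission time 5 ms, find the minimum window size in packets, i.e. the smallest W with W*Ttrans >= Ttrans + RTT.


Given: Ttrans = 5 ms, RTT = 20 ms (= 2 * Tprop, Tprop = 10 ms)
Time until first ACK returns = Ttrans + RTT = 5 + 20 = 25 ms
Need W * Ttrans >= Ttrans + RTT  ->  W >= (Ttrans + RTT) / Ttrans
(Ttrans + RTT) / Ttrans = 25 / 5 = 5
W_min = ceil(5) = 5

5


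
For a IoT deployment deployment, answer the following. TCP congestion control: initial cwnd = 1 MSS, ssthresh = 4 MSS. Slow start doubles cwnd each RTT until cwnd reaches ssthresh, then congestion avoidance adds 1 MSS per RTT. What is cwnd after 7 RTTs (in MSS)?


RTT 0: cwnd = 1 MSS (initial)
RTT 1: cwnd = 2 MSS (slow start, doubled)
RTT 2: cwnd = 4 MSS (slow start, doubled)
RTT 3: cwnd = 5 MSS (congestion avoidance, +1)
RTT 4: cwnd = 6 MSS (congestion avoidance, +1)
RTT 5: cwnd = 7 MSS (congestion avoidance, +1)
RTT 6: cwnd = 8 MSS (congestion avoidance, +1)
RTT 7: cwnd = 9 MSS (congestion avoidance, +1)

9


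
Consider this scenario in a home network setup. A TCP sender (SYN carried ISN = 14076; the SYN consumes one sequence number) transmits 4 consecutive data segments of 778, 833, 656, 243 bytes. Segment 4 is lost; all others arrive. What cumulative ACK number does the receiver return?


SYN uses sequence number 14076; first data byte = ISN + 1 = 14077.
Segment 1: SEQ = 14077, len = 778 B, covers [14077, 14854]
Segment 2: SEQ = 14855, len = 833 B, covers [14855, 15687]
Segment 3: SEQ = 15688, len = 656 B, covers [15688, 16343]
Segment 4: SEQ = 16344, len = 243 B, covers [16344, 16586] [LOST]
In-order data received: bytes [14077, 16343] (segments 1..3).
Segment 4 missing -> gap begins at byte 16344.
Cumulative ACK = next expected in-order byte = 14077 + 778 + 833 + 656 = 16344

16344


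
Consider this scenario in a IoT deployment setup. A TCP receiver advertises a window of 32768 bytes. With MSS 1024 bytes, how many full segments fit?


Given: RWND = 32768 bytes, MSS = 1024 bytes
Full segments = floor(RWND / MSS)
Full segments = floor(32768 / 1024)
Full segments = floor(32.0) = 32

32


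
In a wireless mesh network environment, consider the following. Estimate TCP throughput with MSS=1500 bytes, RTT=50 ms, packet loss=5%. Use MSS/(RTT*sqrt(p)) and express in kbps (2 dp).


Given: MSS = 1500 bytes, RTT = 50 ms, loss = 5%
RTT in seconds = 50 / 1000 = 0.05
Loss rate = 5% = 0.05
sqrt(loss) = sqrt(0.05) = 0.223606797750
Throughput (bytes/s) = 1500 / (0.05 * 0.223606797750) = 134164.0786
Throughput (kbps) = 134164.0786 * 8 / 1000 = 1073.312629 -> 1073.31 kbps (2 dp)

1073.31


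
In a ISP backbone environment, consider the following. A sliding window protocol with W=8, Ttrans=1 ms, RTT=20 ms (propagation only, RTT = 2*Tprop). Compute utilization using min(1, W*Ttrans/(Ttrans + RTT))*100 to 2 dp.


Given: W = 8, Ttrans = 1 ms, RTT = 20 ms (= 2 * Tprop, Tprop = 10 ms)
Cycle time = Ttrans + RTT = 1 + 20 = 21 ms (first packet sent until its ACK returns)
W * Ttrans = 8 * 1 = 8 ms of sending per cycle
W * Ttrans / (Ttrans + RTT) = 8 / 21 = 0.380952
U = min(1, 0.380952) = 0.380952
U% = 38.10%

38.10


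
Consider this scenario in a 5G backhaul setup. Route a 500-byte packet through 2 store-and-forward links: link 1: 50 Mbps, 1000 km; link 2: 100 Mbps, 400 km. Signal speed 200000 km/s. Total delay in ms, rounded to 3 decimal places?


Packet = 500 bytes = 4000 bits. Store-and-forward: sum (t_trans + t_prop) per link.
Link 1: t_trans = 4000/(50*10^6) s = 0.0800 ms; t_prop = 1000/200000 s = 5.0000 ms; subtotal = 5.0800 ms
Link 2: t_trans = 4000/(100*10^6) s = 0.0400 ms; t_prop = 400/200000 s = 2.0000 ms; subtotal = 2.0400 ms
End-to-end = 5.0800 + 2.0400 = 7.1200 ms -> 7.120 ms (3 dp)

7.120


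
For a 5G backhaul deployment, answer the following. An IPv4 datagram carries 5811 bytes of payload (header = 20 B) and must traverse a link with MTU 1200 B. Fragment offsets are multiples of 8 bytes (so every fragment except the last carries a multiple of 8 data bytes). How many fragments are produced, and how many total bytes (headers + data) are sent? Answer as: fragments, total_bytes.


Max data per non-final fragment = floor((MTU - header)/8)*8 = floor((1200 - 20)/8)*8 = floor(1180/8)*8 = 1176 B
Final fragment needs no 8-byte alignment: it can carry up to MTU - header = 1180 B
Non-final fragments needed = ceil((payload - 1180) / 1176) = ceil(4631/1176) = ceil(3.9379) = 4
Number of fragments = 4 + 1 = 5
Fragment sizes (data): 4 * 1176 B + 1107 B (last, 1107 <= 1180 OK)
Total bytes sent = payload + n_frags * header = 5811 + 5*20 = 5811 + 100 = 5911 B

5, 5911


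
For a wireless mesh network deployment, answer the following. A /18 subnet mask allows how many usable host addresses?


Given: subnet mask /18
Host bits = 32 - 18 = 14
Total addresses = 2^14 = 16384
Usable hosts = 16384 - 2 (network + broadcast) = 16382

16382


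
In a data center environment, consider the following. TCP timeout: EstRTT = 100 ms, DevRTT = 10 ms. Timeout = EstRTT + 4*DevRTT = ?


Given: EstRTT = 100 ms, DevRTT = 10 ms
Timeout = EstRTT + 4 * DevRTT
4 * DevRTT = 4 * 10 = 40
Timeout = 100 + 40 = 140 ms

140


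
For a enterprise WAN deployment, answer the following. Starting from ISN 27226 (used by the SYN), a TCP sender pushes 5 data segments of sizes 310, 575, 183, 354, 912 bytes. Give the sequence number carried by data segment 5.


The SYN occupies sequence number ISN = 27226, so the first data byte is ISN + 1 = 27227.
SEQ of data segment i = (ISN + 1) + sum of payload sizes of segments 1..i-1.
Segment 1: SEQ = 27227, payload = 310 bytes
Segment 2: SEQ = 27537, payload = 575 bytes
Segment 3: SEQ = 28112, payload = 183 bytes
Segment 4: SEQ = 28295, payload = 354 bytes
Segment 5: SEQ = 28649, payload = 912 bytes
SEQ of segment 5 = 27227 + 310 + 575 + 183 + 354 = 28649

28649


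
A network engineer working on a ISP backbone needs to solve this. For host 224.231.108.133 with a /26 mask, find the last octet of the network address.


Given: IP = 224.231.108.133, prefix = /26
Subnet mask = 255.255.255.192
Last octet of IP: 133
Last octet of mask: 192
Network last octet = 133 AND 192 = 128

128


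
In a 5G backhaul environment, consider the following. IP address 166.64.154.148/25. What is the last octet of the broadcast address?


Given: IP = 166.64.154.148, prefix = /25
Host bits = 32 - 25 = 7
Network last octet = 148 AND mask = 128
Host part size = 2^7 - 1 = 127
Broadcast last octet = 128 OR 127 = 255

255


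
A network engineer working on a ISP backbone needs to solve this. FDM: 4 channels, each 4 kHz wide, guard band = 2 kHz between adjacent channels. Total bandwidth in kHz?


Given: 4 channels, 4 kHz each, guard = 2 kHz
Channel bandwidth = 4 * 4 = 16 kHz
Guard bands = 3 gaps * 2 kHz = 6 kHz
Total = 16 + 6 = 22 kHz

22


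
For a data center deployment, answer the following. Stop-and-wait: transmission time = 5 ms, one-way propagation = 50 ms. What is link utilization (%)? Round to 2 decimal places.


Given: Ttrans = 5 ms, Tprop = 50 ms
RTT = 2 * Tprop = 2 * 50 = 100 ms
U = Ttrans / (Ttrans + RTT)
U = 5 / (5 + 100)
U = 5 / 105 = 0.047619
U% = 4.76%

4.76


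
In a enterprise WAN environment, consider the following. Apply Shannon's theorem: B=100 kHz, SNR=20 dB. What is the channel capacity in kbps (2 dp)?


Given: B = 100 kHz, SNR = 20 dB
SNR linear = 10^(20/10) = 100
1 + SNR = 101
log2(101) = 6.6582114828
C = 100 * 1000 * 6.6582114828 = 665821.1483 bps
C = 665.821148 kbps -> 665.82 kbps (2 dp)

665.82


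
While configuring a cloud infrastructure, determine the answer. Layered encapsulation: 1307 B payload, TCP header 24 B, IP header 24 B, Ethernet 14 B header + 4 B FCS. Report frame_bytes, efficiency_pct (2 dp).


TCP segment = 1307 + 24 = 1331 B
IP packet = 1331 + 24 = 1355 B
Ethernet frame = 1355 + 14 + 4 = 1373 B
Efficiency = app / frame = 1307 / 1373 = 0.951930 = 95.1930% -> 95.19% (2 dp)

1373, 95.19


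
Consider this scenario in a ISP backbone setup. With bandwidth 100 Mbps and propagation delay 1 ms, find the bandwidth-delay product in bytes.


Given: bandwidth = 100 Mbps, delay = 1 ms
BDP in bits = 100 * 10^6 * 1 / 1000
BDP in bits = 100000
BDP in bytes = 100000 / 8 = 12500

12500


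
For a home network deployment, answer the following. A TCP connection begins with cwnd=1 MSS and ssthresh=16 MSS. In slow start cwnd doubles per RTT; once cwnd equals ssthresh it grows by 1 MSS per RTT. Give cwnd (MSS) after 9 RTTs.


RTT 0: cwnd = 1 MSS (initial)
RTT 1: cwnd = 2 MSS (slow start, doubled)
RTT 2: cwnd = 4 MSS (slow start, doubled)
RTT 3: cwnd = 8 MSS (slow start, doubled)
RTT 4: cwnd = 16 MSS (slow start, doubled)
RTT 5: cwnd = 17 MSS (congestion avoidance, +1)
RTT 6: cwnd = 18 MSS (congestion avoidance, +1)
RTT 7: cwnd = 19 MSS (congestion avoidance, +1)
RTT 8: cwnd = 20 MSS (congestion avoidance, +1)
RTT 9: cwnd = 21 MSS (congestion avoidance, +1)

21


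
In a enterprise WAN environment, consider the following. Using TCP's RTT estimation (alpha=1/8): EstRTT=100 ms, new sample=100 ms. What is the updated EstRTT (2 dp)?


Given: EstRTT = 100 ms, SampleRTT = 100 ms, alpha = 1/8
New EstRTT = (1 - alpha) * EstRTT + alpha * SampleRTT
(7/8) * 100 = 87.5
(1/8) * 100 = 12.5
New EstRTT = 87.5 + 12.5 = 100 ms -> 100.00 ms (2 dp)

100.00


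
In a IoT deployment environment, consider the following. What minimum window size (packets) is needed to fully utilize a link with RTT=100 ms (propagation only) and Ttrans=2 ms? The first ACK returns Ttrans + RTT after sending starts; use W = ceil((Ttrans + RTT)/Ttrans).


Given: Ttrans = 2 ms, RTT = 100 ms (= 2 * Tprop, Tprop = 50 ms)
Time until first ACK returns = Ttrans + RTT = 2 + 100 = 102 ms
Need W * Ttrans >= Ttrans + RTT  ->  W >= (Ttrans + RTT) / Ttrans
(Ttrans + RTT) / Ttrans = 102 / 2 = 51
W_min = ceil(51) = 51

51


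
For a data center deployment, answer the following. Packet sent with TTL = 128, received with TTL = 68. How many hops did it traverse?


Given: initial TTL = 128, received TTL = 68
Hops = initial TTL - received TTL
Hops = 128 - 68 = 60

60


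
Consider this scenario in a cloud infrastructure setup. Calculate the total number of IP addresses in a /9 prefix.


Given: CIDR prefix /9
Host bits = 32 - 9 = 23
Total addresses = 2^23 = 8388608

8388608


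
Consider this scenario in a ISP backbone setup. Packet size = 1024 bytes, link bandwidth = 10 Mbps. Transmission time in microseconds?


Given: packet = 1024 bytes, bandwidth = 10 Mbps
Packet in bits = 1024 * 8 = 8192 bits
Bandwidth = 10 * 10^6 = 10000000 bps
Time = 8192 / 10000000 seconds
Time in us = 8192 * 10^6 / 10000000 = 819.2

819.2


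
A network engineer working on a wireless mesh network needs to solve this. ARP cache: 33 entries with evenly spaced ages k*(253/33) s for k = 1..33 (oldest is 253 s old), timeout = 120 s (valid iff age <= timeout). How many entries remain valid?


Ages are k * 253/33 s for k = 1..33 (spacing = 7.6667 s).
Entry k is valid iff k * 253/33 <= 120 iff k <= 33 * 120 / 253 = 15.6522
n_valid = floor(15.6522) = 15
(n_stale = 33 - 15 = 18)

15


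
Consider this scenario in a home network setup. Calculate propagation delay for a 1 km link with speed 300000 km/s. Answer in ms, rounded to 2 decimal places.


Given: distance = 1 km, speed = 300000 km/s
Delay = distance / speed = 1 / 300000 seconds
Delay in ms = 1 * 1000 / 300000
Delay = 0.0033 ms
Rounded to 2 dp = 0.00 ms

0.00


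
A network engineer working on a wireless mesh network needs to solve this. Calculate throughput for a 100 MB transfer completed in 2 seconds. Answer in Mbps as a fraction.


Given: file = 100 MB, time = 2 s
File in Mb = 100 * 8 = 800 Mb
Throughput = 800 / 2 Mbps
Throughput = 400 Mbps

400


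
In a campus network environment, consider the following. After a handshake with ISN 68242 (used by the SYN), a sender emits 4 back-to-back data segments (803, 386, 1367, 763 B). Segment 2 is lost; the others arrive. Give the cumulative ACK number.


SYN uses sequence number 68242; first data byte = ISN + 1 = 68243.
Segment 1: SEQ = 68243, len = 803 B, covers [68243, 69045]
Segment 2: SEQ = 69046, len = 386 B, covers [69046, 69431] [LOST]
Segment 3: SEQ = 69432, len = 1367 B, covers [69432, 70798]
Segment 4: SEQ = 70799, len = 763 B, covers [70799, 71561]
In-order data received: bytes [68243, 69045] (segments 1..1).
Segment 2 missing -> gap begins at byte 69046; later segments buffered out of order.
Cumulative ACK = next expected in-order byte = 68243 + 803 = 69046

69046


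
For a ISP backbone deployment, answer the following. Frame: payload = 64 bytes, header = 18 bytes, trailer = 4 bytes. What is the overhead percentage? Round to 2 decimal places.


Given: payload = 64 B, header = 18 B, trailer = 4 B
Overhead bytes = header + trailer = 18 + 4 = 22
Total frame = payload + overhead = 64 + 22 = 86
Overhead % = 22 / 86 * 100 = 25.5814% -> 25.58% (2 dp)

25.58


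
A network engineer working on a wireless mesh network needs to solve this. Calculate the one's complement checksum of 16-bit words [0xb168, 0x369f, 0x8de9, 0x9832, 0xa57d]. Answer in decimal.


Given words: [0xb168, 0x369f, 0x8de9, 0x9832, 0xa57d]
Step 1: Sum all words
Raw sum = 45416 + 13983 + 36329 + 38962 + 42365 = 177055
Step 2: Fold carry: (45983 + 2) = 45985
One's complement = ~45985 & 0xFFFF = 19550

19550


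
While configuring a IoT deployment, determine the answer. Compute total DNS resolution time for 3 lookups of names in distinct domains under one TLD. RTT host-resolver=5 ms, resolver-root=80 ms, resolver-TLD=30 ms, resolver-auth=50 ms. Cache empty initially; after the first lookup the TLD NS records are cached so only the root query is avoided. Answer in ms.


Lookup 1 (cold cache): local + root + TLD + auth = 5 + 80 + 30 + 50 = 165 ms
Lookups 2..3 (TLD NS cached -> skip root; new domain -> still ask TLD and auth): local + TLD + auth = 5 + 30 + 50 = 85 ms each
Remaining 2 lookups: 2 * 85 = 170 ms
Total = 165 + 170 = 335 ms

335


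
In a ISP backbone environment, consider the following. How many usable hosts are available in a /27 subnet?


Given: subnet mask /27
Host bits = 32 - 27 = 5
Total addresses = 2^5 = 32
Usable hosts = 32 - 2 (network + broadcast) = 30

30


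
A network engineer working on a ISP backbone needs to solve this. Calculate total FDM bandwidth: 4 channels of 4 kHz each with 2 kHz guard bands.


Given: 4 channels, 4 kHz each, guard = 2 kHz
Channel bandwidth = 4 * 4 = 16 kHz
Guard bands = 3 gaps * 2 kHz = 6 kHz
Total = 16 + 6 = 22 kHz

22


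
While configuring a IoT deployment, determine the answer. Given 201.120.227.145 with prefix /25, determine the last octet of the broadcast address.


Given: IP = 201.120.227.145, prefix = /25
Host bits = 32 - 25 = 7
Network last octet = 145 AND mask = 128
Host part size = 2^7 - 1 = 127
Broadcast last octet = 128 OR 127 = 255

255


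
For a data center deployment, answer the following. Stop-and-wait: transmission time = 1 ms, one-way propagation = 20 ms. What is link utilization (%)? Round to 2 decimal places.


Given: Ttrans = 1 ms, Tprop = 20 ms
RTT = 2 * Tprop = 2 * 20 = 40 ms
U = Ttrans / (Ttrans + RTT)
U = 1 / (1 + 40)
U = 1 / 41 = 0.02439
U% = 2.44%

2.44


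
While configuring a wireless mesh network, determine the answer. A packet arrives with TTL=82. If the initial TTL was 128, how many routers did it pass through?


Given: initial TTL = 128, received TTL = 82
Hops = initial TTL - received TTL
Hops = 128 - 82 = 46

46


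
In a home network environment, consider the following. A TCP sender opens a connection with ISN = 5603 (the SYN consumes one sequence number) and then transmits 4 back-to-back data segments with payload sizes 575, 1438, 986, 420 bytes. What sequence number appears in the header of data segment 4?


The SYN occupies sequence number ISN = 5603, so the first data byte is ISN + 1 = 5604.
SEQ of data segment i = (ISN + 1) + sum of payload sizes of segments 1..i-1.
Segment 1: SEQ = 5604, payload = 575 bytes
Segment 2: SEQ = 6179, payload = 1438 bytes
Segment 3: SEQ = 7617, payload = 986 bytes
Segment 4: SEQ = 8603, payload = 420 bytes
SEQ of segment 4 = 5604 + 575 + 1438 + 986 = 8603

8603


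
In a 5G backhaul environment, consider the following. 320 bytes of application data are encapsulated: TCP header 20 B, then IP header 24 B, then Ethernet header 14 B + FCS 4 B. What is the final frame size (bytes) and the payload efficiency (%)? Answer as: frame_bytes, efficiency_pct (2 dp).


TCP segment = 320 + 20 = 340 B
IP packet = 340 + 24 = 364 B
Ethernet frame = 364 + 14 + 4 = 382 B
Efficiency = app / frame = 320 / 382 = 0.837696 = 83.7696% -> 83.77% (2 dp)

382, 83.77


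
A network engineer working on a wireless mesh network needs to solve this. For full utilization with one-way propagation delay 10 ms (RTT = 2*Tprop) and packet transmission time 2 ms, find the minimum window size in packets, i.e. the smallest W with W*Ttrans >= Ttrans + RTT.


Given: Ttrans = 2 ms, RTT = 20 ms (= 2 * Tprop, Tprop = 10 ms)
Time until first ACK returns = Ttrans + RTT = 2 + 20 = 22 ms
Need W * Ttrans >= Ttrans + RTT  ->  W >= (Ttrans + RTT) / Ttrans
(Ttrans + RTT) / Ttrans = 22 / 2 = 11
W_min = ceil(11) = 11

11


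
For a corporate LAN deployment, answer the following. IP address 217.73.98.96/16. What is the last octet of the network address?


Given: IP = 217.73.98.96, prefix = /16
Subnet mask = 255.255.0.0
Last octet of IP: 96
Last octet of mask: 0
Network last octet = 96 AND 0 = 0

0


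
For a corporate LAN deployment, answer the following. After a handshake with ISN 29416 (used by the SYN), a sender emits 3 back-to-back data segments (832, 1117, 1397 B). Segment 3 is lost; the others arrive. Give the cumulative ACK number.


SYN uses sequence number 29416; first data byte = ISN + 1 = 29417.
Segment 1: SEQ = 29417, len = 832 B, covers [29417, 30248]
Segment 2: SEQ = 30249, len = 1117 B, covers [30249, 31365]
Segment 3: SEQ = 31366, len = 1397 B, covers [31366, 32762] [LOST]
In-order data received: bytes [29417, 31365] (segments 1..2).
Segment 3 missing -> gap begins at byte 31366.
Cumulative ACK = next expected in-order byte = 29417 + 832 + 1117 = 31366

31366


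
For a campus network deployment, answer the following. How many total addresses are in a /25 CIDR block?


Given: CIDR prefix /25
Host bits = 32 - 25 = 7
Total addresses = 2^7 = 128

128


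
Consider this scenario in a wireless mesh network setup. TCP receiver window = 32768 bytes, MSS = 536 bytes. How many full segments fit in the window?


Given: RWND = 32768 bytes, MSS = 536 bytes
Full segments = floor(RWND / MSS)
Full segments = floor(32768 / 536)
Full segments = floor(61.1343) = 61

61


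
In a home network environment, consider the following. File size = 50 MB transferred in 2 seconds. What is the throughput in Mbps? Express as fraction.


Given: file = 50 MB, time = 2 s
File in Mb = 50 * 8 = 400 Mb
Throughput = 400 / 2 Mbps
Throughput = 200 Mbps

200


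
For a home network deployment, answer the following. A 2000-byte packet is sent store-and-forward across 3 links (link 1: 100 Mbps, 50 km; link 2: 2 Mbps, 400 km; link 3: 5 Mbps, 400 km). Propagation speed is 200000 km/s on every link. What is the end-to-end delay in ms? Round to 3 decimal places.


Packet = 2000 bytes = 16000 bits. Store-and-forward: sum (t_trans + t_prop) per link.
Link 1: t_trans = 16000/(100*10^6) s = 0.1600 ms; t_prop = 50/200000 s = 0.2500 ms; subtotal = 0.4100 ms
Link 2: t_trans = 16000/(2*10^6) s = 8.0000 ms; t_prop = 400/200000 s = 2.0000 ms; subtotal = 10.0000 ms
Link 3: t_trans = 16000/(5*10^6) s = 3.2000 ms; t_prop = 400/200000 s = 2.0000 ms; subtotal = 5.2000 ms
End-to-end = 0.4100 + 10.0000 + 5.2000 = 15.6100 ms -> 15.610 ms (3 dp)

15.610
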